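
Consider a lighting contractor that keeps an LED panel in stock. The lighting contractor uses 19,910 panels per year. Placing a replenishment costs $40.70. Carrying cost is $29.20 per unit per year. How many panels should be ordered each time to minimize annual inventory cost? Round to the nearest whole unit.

Q* ≈ 236 panels

EOQ = √(2DS / H) = √(2 × 19,910 × 40.7 / 29.2).
= √(1,620,674 / 29.2) = √55,502.5342 ≈ 235.590.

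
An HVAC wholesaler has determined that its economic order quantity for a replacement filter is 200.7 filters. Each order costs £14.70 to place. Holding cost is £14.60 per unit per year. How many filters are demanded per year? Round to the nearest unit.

D ≈ 20,003 filters per year

Squaring Q* = √(2DS/H) gives Q*² = 2DS/H.
From Q* = √(2DS/H): D = Q*²H / (2S) = 200.7² × 14.6 / (2 × 14.7) = 20003.237.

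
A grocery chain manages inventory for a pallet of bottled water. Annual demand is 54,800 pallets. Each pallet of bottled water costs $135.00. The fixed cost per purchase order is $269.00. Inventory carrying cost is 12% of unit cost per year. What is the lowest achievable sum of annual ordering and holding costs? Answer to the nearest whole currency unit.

Holding cost H = 0.12 × $135.00 = $16.2000 per unit per year.
EOQ = √(2DS/H) = √(2 × 54,800 × 269 / 16.2) ≈ 1349.04.
At Q*, ordering cost (D/Q*)S equals holding cost (Q*/2)H, each = √(DSH/2).
Minimum total = √(2DSH) = √(2 × 54,800 × 269 × 16.2) ≈ 21854.402.

TC* ≈ $21,854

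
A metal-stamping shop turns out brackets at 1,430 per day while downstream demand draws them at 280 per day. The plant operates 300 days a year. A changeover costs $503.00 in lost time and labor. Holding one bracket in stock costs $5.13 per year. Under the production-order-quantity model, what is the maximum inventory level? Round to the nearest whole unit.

I_max ≈ 3,640 brackets

Annual demand D = 280 × 300 = 84,000.
Production build-up factor (1 − d/p) = 1 − 280/1,430 = 0.8042.
Q* = √(2DS / (H(1 − d/p))) = √(2 × 84,000 × 503 / (5.13 × 0.8042)).
= √(84,504,000 / 4.1255) ≈ 4525.838.
Maximum inventory = Q*(1 − d/p) = 4525.838 × 0.8042 ≈ 3639.660.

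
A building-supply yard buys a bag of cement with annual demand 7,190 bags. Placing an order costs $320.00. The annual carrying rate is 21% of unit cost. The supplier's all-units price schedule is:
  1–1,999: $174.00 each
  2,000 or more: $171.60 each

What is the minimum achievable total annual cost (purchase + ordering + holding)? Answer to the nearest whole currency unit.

Holding cost per unit per year at price C is H = 0.21·C.
Evaluate total cost at each tier's feasible EOQ or, if the EOQ is below the tier, at the tier's minimum quantity.
EOQ at $174.00 = 354.9 (feasible in tier 1): TC = 7,190×$174.00 + (7,190/354.9)×320 + (354.9/2)×0.21×$174.00 = $1,264,026.98.
EOQ at $171.60 = 357.3 < 2000, so use break Q=2000: TC = 7,190×$171.60 + (7,190/2000.0)×320 + (2000.0/2)×0.21×$171.60 = $1,270,990.40.
Lowest total cost among the candidates is at Q = 354.9.

TC* ≈ $1,264,027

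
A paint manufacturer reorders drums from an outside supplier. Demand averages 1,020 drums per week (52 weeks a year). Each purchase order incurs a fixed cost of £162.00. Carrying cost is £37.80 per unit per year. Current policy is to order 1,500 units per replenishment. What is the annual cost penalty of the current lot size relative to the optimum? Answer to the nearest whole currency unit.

Annual demand D = 1,020 × 52 = 53,040.
EOQ = √(2DS/H) = √(2 × 53,040 × 162 / 37.8) ≈ 674.26.
Cost at Q* = (D/Q*)S + (Q*/2)H = √(2DSH) ≈ £25,487.08.
Cost at Q = 1,500: (53,040/1,500)×162 + (1,500/2)×37.8 = £5,728.32 + £28,350.00 = £34,078.32.
Excess = £34,078.32 − £25,487.08 = £8,591.24.

Extra cost ≈ £8,591 per year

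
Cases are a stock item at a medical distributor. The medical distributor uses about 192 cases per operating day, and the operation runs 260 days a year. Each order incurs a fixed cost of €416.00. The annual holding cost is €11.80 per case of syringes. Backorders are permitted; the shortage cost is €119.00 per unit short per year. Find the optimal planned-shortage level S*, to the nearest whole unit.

S* ≈ 177 cases

Annual demand D = 192 × 260 = 49,920.
With planned backorders, Q* = √(2DS/H) · √((H+B)/B).
√(2DS/H) = √(2 × 49,920 × 416 / 11.8) = 1876.108.
√((H+B)/B) = √((11.8+119)/119) = 1.0484.
Q* ≈ 1966.927.
S* = Q* · H/(H+B) = 1966.927 × 11.8/130.8 ≈ 177.445.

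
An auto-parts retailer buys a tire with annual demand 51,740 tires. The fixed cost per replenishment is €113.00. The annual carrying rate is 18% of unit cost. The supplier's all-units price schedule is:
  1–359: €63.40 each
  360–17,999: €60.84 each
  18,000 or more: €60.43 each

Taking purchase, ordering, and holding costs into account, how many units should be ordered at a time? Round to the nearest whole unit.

Holding cost per unit per year at price C is H = 0.18·C.
Evaluate total cost at each tier's feasible EOQ or, if the EOQ is below the tier, at the tier's minimum quantity.
Tier 1 (€63.40): EOQ = 1012.2 exceeds tier's upper bound 359, so this tier is dominated.
EOQ at €60.84 = 1033.3 (feasible in tier 2): TC = 51,740×€60.84 + (51,740/1033.3)×113 + (1033.3/2)×0.18×€60.84 = €3,159,177.74.
EOQ at €60.43 = 1036.8 < 18000, so use break Q=18000: TC = 51,740×€60.43 + (51,740/18000.0)×113 + (18000.0/2)×0.18×€60.43 = €3,224,869.61.
Lowest total cost is €3,159,177.74 at Q = 1033.3.

Q* ≈ 1,033 tires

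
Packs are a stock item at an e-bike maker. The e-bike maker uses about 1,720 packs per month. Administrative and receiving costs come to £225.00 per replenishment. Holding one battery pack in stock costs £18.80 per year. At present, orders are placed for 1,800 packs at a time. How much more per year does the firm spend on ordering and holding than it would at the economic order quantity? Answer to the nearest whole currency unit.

Annual demand D = 1,720 × 12 = 20,640.
EOQ = √(2DS/H) = √(2 × 20,640 × 225 / 18.8) ≈ 702.88.
Cost at Q* = (D/Q*)S + (Q*/2)H = √(2DSH) ≈ £13,214.17.
Cost at Q = 1,800: (20,640/1,800)×225 + (1,800/2)×18.8 = £2,580.00 + £16,920.00 = £19,500.00.
Excess = £19,500.00 − £13,214.17 = £6,285.83.

Extra cost ≈ £6,286 per year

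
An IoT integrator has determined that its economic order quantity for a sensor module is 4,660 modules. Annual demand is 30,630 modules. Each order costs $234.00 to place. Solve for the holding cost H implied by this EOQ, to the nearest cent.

Invert the EOQ relation Q*² = 2DS/H.
From Q* = √(2DS/H): H = 2DS / Q*² = 2 × 30,630 × 234 / 4,660² = 0.6601.

H ≈ $0.66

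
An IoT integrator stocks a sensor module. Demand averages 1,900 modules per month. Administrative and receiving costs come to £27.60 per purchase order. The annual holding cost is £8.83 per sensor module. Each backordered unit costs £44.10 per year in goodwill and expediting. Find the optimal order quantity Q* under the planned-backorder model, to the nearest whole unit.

Q* ≈ 414 modules

Annual demand D = 1,900 × 12 = 22,800.
With planned backorders, Q* = √(2DS/H) · √((H+B)/B).
√(2DS/H) = √(2 × 22,800 × 27.6 / 8.83) = 377.534.
√((H+B)/B) = √((8.83+44.1)/44.1) = 1.0955.
Q* ≈ 413.607.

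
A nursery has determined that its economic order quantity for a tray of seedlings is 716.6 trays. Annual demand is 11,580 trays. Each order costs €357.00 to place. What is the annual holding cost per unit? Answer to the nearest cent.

H ≈ €16.10

Squaring Q* = √(2DS/H) gives Q*² = 2DS/H.
From Q* = √(2DS/H): H = 2DS / Q*² = 2 × 11,580 × 357 / 716.6² = 16.1010.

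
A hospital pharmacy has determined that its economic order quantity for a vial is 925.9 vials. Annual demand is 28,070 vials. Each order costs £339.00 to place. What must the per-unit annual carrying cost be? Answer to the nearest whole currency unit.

H ≈ £22

The basic EOQ model gives Q* = √(2DS/H); rearrange for the unknown.
From Q* = √(2DS/H): H = 2DS / Q*² = 2 × 28,070 × 339 / 925.9² = 22.1995.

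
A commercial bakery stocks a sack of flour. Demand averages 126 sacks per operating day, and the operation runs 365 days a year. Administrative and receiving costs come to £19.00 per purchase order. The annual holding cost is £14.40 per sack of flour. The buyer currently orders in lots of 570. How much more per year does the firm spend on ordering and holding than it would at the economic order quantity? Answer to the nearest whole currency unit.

Annual demand D = 126 × 365 = 45,990.
EOQ = √(2DS/H) = √(2 × 45,990 × 19 / 14.4) ≈ 348.37.
Cost at Q* = (D/Q*)S + (Q*/2)H = √(2DSH) ≈ £5,016.55.
Cost at Q = 570: (45,990/570)×19 + (570/2)×14.4 = £1,533.00 + £4,104.00 = £5,637.00.
Excess = £5,637.00 − £5,016.55 = £620.45.

Extra cost ≈ £620 per year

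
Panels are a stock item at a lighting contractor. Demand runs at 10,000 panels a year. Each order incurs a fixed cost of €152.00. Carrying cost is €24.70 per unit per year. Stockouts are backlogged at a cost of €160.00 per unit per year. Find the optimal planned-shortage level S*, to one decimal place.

With planned backorders, Q* = √(2DS/H) · √((H+B)/B).
√(2DS/H) = √(2 × 10,000 × 152 / 24.7) = 350.823.
√((H+B)/B) = √((24.7+160)/160) = 1.0744.
Q* ≈ 376.931.
S* = Q* · H/(H+B) = 376.931 × 24.7/184.7 ≈ 50.407.

S* ≈ 50.4 panels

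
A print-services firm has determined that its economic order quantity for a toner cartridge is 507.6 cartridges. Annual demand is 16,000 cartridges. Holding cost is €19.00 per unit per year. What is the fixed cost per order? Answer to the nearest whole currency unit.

Invert the EOQ relation Q*² = 2DS/H.
From Q* = √(2DS/H): S = Q*²H / (2D) = 507.6² × 19 / (2 × 16,000) = 152.9843.

S ≈ €153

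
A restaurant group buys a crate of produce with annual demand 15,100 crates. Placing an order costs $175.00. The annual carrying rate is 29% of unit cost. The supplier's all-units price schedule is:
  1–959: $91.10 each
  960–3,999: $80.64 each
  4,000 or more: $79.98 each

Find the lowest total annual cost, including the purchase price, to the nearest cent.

Holding cost per unit per year at price C is H = 0.29·C.
Candidates are each tier's EOQ (if it falls in that tier) and each price-break quantity.
EOQ at $91.10 = 447.3 (feasible in tier 1): TC = 15,100×$91.10 + (15,100/447.3)×175 + (447.3/2)×0.29×$91.10 = $1,387,426.28.
EOQ at $80.64 = 475.4 < 960, so use break Q=960: TC = 15,100×$80.64 + (15,100/960.0)×175 + (960.0/2)×0.29×$80.64 = $1,231,641.69.
EOQ at $79.98 = 477.3 < 4000, so use break Q=4000: TC = 15,100×$79.98 + (15,100/4000.0)×175 + (4000.0/2)×0.29×$79.98 = $1,254,747.02.
Lowest total cost among the candidates is at Q = 960.0.

TC* ≈ $1,231,641.69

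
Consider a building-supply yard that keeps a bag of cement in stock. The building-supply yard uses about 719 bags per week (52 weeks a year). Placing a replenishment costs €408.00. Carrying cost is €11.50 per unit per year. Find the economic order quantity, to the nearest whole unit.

Q* ≈ 1,629 bags

Annual demand D = 719 × 52 = 37,388.
EOQ = √(2DS / H) = √(2 × 37,388 × 408 / 11.5).
= √(30,508,608 / 11.5) = √2,652,922.4348 ≈ 1628.779.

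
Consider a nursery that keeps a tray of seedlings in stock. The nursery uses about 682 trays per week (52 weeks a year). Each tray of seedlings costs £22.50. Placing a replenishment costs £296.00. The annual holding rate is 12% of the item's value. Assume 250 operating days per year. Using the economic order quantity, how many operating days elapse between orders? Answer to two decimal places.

Annual demand D = 682 × 52 = 35,464.
Holding cost H = 0.12 × £22.50 = £2.7000 per unit per year.
EOQ = √(2DS/H) = √(2 × 35,464 × 296 / 2.7) ≈ 2788.51.
Cycle time = Q*/D × 250 = 2788.51 / 35,464 × 250 ≈ 19.657 days.

T ≈ 19.66 days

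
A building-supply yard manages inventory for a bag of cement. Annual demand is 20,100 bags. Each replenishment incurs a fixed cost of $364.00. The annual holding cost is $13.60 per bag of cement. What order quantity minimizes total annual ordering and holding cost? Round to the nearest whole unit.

EOQ = √(2DS / H) = √(2 × 20,100 × 364 / 13.6).
= √(14,632,800 / 13.6) = √1,075,941.1765 ≈ 1037.276.

Q* ≈ 1,037 bags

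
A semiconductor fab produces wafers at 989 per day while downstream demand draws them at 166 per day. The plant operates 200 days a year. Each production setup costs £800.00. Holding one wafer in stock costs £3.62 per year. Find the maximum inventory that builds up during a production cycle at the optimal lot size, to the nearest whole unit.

Annual demand D = 166 × 200 = 33,200.
Production build-up factor (1 − d/p) = 1 − 166/989 = 0.8322.
Q* = √(2DS / (H(1 − d/p))) = √(2 × 33,200 × 800 / (3.62 × 0.8322)).
= √(53,120,000 / 3.0124) ≈ 4199.262.
Maximum inventory = Q*(1 − d/p) = 4199.262 × 0.8322 ≈ 3494.431.

I_max ≈ 3,494 wafers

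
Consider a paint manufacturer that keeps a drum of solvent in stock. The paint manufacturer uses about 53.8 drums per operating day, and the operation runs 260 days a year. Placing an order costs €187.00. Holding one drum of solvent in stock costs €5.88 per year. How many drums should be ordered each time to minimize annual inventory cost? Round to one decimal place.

Q* ≈ 943.2 drums

Annual demand D = 53.8 × 260 = 13,988.
EOQ = √(2DS / H) = √(2 × 13,988 × 187 / 5.88).
= √(5,231,512 / 5.88) = √889,712.9252 ≈ 943.246.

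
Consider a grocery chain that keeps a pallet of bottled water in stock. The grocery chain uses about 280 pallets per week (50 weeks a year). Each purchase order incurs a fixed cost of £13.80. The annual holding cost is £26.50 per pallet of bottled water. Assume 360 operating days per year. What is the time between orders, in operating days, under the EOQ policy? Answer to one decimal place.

Annual demand D = 280 × 50 = 14,000.
EOQ = √(2DS/H) = √(2 × 14,000 × 13.8 / 26.5) ≈ 120.75.
Cycle time = Q*/D × 360 = 120.75 / 14,000 × 360 ≈ 3.105 days.

T ≈ 3.1 days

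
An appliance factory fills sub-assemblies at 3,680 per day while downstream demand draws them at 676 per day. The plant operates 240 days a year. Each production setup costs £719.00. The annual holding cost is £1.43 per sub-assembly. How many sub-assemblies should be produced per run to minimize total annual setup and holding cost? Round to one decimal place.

Q* ≈ 14,137.2 sub-assemblies

Annual demand D = 676 × 240 = 162,240.
Production build-up factor (1 − d/p) = 1 − 676/3,680 = 0.8163.
Q* = √(2DS / (H(1 − d/p))) = √(2 × 162,240 × 719 / (1.43 × 0.8163)).
= √(233,301,120 / 1.1673) ≈ 14137.230.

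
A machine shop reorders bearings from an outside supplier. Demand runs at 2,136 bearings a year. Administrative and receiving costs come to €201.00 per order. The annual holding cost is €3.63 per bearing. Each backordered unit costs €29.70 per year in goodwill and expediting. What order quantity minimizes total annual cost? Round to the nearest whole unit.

Q* ≈ 515 bearings

With planned backorders, Q* = √(2DS/H) · √((H+B)/B).
√(2DS/H) = √(2 × 2,136 × 201 / 3.63) = 486.363.
√((H+B)/B) = √((3.63+29.7)/29.7) = 1.0593.
Q* ≈ 515.228.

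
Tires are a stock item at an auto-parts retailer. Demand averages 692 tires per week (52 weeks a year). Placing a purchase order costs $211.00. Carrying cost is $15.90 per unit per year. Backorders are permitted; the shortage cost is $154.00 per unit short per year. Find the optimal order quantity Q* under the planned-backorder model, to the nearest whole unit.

Q* ≈ 1,026 tires

Annual demand D = 692 × 52 = 35,984.
With planned backorders, Q* = √(2DS/H) · √((H+B)/B).
√(2DS/H) = √(2 × 35,984 × 211 / 15.9) = 977.265.
√((H+B)/B) = √((15.9+154)/154) = 1.0504.
Q* ≈ 1026.476.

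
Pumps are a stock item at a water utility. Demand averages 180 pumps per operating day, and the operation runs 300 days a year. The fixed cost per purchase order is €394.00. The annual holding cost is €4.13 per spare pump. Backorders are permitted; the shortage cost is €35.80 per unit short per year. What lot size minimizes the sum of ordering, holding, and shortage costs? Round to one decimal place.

Annual demand D = 180 × 300 = 54,000.
With planned backorders, Q* = √(2DS/H) · √((H+B)/B).
√(2DS/H) = √(2 × 54,000 × 394 / 4.13) = 3209.852.
√((H+B)/B) = √((4.13+35.8)/35.8) = 1.0561.
Q* ≈ 3389.949.

Q* ≈ 3,389.9 pumps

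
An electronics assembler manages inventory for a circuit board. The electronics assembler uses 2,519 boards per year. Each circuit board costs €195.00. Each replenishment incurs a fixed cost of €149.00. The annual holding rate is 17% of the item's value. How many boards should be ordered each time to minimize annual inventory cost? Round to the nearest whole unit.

Q* ≈ 150 boards

Holding cost H = 0.17 × €195.00 = €33.1500 per unit per year.
EOQ = √(2DS / H) = √(2 × 2,519 × 149 / 33.15).
= √(750,662 / 33.15) = √22,644.4042 ≈ 150.481.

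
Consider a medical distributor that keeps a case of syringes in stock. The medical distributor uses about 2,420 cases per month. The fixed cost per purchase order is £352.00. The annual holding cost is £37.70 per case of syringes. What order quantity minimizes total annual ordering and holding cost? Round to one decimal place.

Q* ≈ 736.4 cases

Annual demand D = 2,420 × 12 = 29,040.
EOQ = √(2DS / H) = √(2 × 29,040 × 352 / 37.7).
= √(20,444,160 / 37.7) = √542,285.4111 ≈ 736.400.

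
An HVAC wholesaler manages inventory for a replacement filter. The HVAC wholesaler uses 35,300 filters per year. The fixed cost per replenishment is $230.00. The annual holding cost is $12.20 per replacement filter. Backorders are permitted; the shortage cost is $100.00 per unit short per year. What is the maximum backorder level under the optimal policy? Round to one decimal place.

S* ≈ 132.9 filters

With planned backorders, Q* = √(2DS/H) · √((H+B)/B).
√(2DS/H) = √(2 × 35,300 × 230 / 12.2) = 1153.683.
√((H+B)/B) = √((12.2+100)/100) = 1.0592.
Q* ≈ 1222.033.
S* = Q* · H/(H+B) = 1222.033 × 12.2/112.2 ≈ 132.877.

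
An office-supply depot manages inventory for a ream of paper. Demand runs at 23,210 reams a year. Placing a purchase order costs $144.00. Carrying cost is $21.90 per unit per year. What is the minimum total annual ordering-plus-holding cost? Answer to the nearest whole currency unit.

TC* ≈ $12,099

Q* = √(2DS/H) = √(2 × 23,210 × 144 / 21.9) ≈ 552.47.
At the optimum the two cost components are equal, so total cost = 2·(Q*/2)H = Q*·H.
Minimum total = √(2DSH) = √(2 × 23,210 × 144 × 21.9) ≈ 12099.178.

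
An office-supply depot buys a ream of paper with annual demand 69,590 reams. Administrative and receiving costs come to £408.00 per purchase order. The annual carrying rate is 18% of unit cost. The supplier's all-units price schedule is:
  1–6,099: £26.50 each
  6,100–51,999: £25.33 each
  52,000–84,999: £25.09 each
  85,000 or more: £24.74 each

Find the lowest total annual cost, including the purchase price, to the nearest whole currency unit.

Holding cost per unit per year at price C is H = 0.18·C.
Evaluate total cost at each tier's feasible EOQ or, if the EOQ is below the tier, at the tier's minimum quantity.
EOQ at £26.50 = 3450.3 (feasible in tier 1): TC = 69,590×£26.50 + (69,590/3450.3)×408 + (3450.3/2)×0.18×£26.50 = £1,860,593.02.
EOQ at £25.33 = 3529.1 < 6100, so use break Q=6100: TC = 69,590×£25.33 + (69,590/6100.0)×408 + (6100.0/2)×0.18×£25.33 = £1,781,275.41.
EOQ at £25.09 = 3545.9 < 52000, so use break Q=52000: TC = 69,590×£25.09 + (69,590/52000.0)×408 + (52000.0/2)×0.18×£25.09 = £1,863,980.31.
EOQ at £24.74 = 3570.9 < 85000, so use break Q=85000: TC = 69,590×£24.74 + (69,590/85000.0)×408 + (85000.0/2)×0.18×£24.74 = £1,911,251.63.
Lowest total cost among the candidates is at Q = 6100.0.

TC* ≈ £1,781,275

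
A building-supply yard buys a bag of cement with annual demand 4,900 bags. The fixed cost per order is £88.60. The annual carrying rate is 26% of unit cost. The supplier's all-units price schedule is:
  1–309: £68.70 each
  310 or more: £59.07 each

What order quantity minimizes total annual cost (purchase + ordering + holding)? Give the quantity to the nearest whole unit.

Q* ≈ 310 bags

Holding cost per unit per year at price C is H = 0.26·C.
Evaluate total cost at each tier's feasible EOQ or, if the EOQ is below the tier, at the tier's minimum quantity.
EOQ at £68.70 = 220.5 (feasible in tier 1): TC = 4,900×£68.70 + (4,900/220.5)×88.6 + (220.5/2)×0.26×£68.70 = £340,568.17.
EOQ at £59.07 = 237.8 < 310, so use break Q=310: TC = 4,900×£59.07 + (4,900/310.0)×88.6 + (310.0/2)×0.26×£59.07 = £293,223.97.
Lowest total cost is £293,223.97 at Q = 310.0.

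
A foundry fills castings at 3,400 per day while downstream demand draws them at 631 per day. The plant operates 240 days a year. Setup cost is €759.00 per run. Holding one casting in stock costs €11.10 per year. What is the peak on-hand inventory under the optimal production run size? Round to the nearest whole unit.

Annual demand D = 631 × 240 = 151,440.
Production build-up factor (1 − d/p) = 1 − 631/3,400 = 0.8144.
Q* = √(2DS / (H(1 − d/p))) = √(2 × 151,440 × 759 / (11.1 × 0.8144)).
= √(229,885,920 / 9.04) ≈ 5042.811.
Maximum inventory = Q*(1 − d/p) = 5042.811 × 0.8144 ≈ 4106.924.

I_max ≈ 4,107 castings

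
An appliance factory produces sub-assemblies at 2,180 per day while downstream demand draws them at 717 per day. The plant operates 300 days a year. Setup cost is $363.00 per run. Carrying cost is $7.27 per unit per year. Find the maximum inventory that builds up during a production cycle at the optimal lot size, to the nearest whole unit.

I_max ≈ 3,797 sub-assemblies

Annual demand D = 717 × 300 = 215,100.
Production build-up factor (1 − d/p) = 1 − 717/2,180 = 0.6711.
Q* = √(2DS / (H(1 − d/p))) = √(2 × 215,100 × 363 / (7.27 × 0.6711)).
= √(156,162,600 / 4.8789) ≈ 5657.537.
Maximum inventory = Q*(1 − d/p) = 5657.537 × 0.6711 ≈ 3796.778.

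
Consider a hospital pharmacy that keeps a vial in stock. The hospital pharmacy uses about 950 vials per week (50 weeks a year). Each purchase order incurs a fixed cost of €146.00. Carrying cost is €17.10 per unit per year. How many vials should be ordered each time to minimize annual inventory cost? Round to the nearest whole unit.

Annual demand D = 950 × 50 = 47,500.
EOQ = √(2DS / H) = √(2 × 47,500 × 146 / 17.1).
= √(13,870,000 / 17.1) = √811,111.1111 ≈ 900.617.

Q* ≈ 901 vials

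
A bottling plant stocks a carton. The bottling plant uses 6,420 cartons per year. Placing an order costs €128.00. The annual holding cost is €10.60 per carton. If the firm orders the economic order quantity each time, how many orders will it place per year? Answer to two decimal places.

Q* = √(2DS/H) = √(2 × 6,420 × 128 / 10.6) ≈ 393.76.
Orders per year = D / Q* = 6,420 / 393.76 ≈ 16.304.

N ≈ 16.30 orders per year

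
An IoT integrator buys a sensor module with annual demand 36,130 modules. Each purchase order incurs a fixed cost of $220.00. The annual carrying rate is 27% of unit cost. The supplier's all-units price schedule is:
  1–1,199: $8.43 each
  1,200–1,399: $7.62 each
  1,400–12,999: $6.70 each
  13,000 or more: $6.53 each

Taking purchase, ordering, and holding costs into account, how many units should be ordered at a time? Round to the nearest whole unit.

Holding cost per unit per year at price C is H = 0.27·C.
Candidates are each tier's EOQ (if it falls in that tier) and each price-break quantity.
Tier 1 ($8.43): EOQ = 2642.8 exceeds tier's upper bound 1199, so this tier is dominated.
Tier 2 ($7.62): EOQ = 2779.7 exceeds tier's upper bound 1399, so this tier is dominated.
EOQ at $6.70 = 2964.4 (feasible in tier 3): TC = 36,130×$6.70 + (36,130/2964.4)×220 + (2964.4/2)×0.27×$6.70 = $247,433.65.
EOQ at $6.53 = 3002.8 < 13000, so use break Q=13000: TC = 36,130×$6.53 + (36,130/13000.0)×220 + (13000.0/2)×0.27×$6.53 = $248,000.48.
Lowest total cost is $247,433.65 at Q = 2964.4.

Q* ≈ 2,964 modules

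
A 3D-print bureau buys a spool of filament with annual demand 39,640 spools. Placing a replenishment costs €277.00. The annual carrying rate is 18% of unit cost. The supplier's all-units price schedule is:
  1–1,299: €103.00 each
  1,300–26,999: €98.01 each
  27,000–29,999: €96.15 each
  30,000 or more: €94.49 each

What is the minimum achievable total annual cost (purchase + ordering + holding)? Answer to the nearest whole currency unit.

TC* ≈ €3,905,030

Holding cost per unit per year at price C is H = 0.18·C.
Candidates are each tier's EOQ (if it falls in that tier) and each price-break quantity.
EOQ at €103.00 = 1088.3 (feasible in tier 1): TC = 39,640×€103.00 + (39,640/1088.3)×277 + (1088.3/2)×0.18×€103.00 = €4,103,097.93.
EOQ at €98.01 = 1115.7 < 1300, so use break Q=1300: TC = 39,640×€98.01 + (39,640/1300.0)×277 + (1300.0/2)×0.18×€98.01 = €3,905,029.94.
EOQ at €96.15 = 1126.4 < 27000, so use break Q=27000: TC = 39,640×€96.15 + (39,640/27000.0)×277 + (27000.0/2)×0.18×€96.15 = €4,045,437.18.
EOQ at €94.49 = 1136.3 < 30000, so use break Q=30000: TC = 39,640×€94.49 + (39,640/30000.0)×277 + (30000.0/2)×0.18×€94.49 = €4,001,072.61.
Lowest total cost among the candidates is at Q = 1300.0.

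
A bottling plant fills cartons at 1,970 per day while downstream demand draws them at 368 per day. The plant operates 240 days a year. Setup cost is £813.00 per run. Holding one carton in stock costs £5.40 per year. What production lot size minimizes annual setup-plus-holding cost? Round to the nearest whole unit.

Annual demand D = 368 × 240 = 88,320.
Production build-up factor (1 − d/p) = 1 − 368/1,970 = 0.8132.
Q* = √(2DS / (H(1 − d/p))) = √(2 × 88,320 × 813 / (5.4 × 0.8132)).
= √(143,608,320 / 4.3913) ≈ 5718.667.

Q* ≈ 5,719 cartons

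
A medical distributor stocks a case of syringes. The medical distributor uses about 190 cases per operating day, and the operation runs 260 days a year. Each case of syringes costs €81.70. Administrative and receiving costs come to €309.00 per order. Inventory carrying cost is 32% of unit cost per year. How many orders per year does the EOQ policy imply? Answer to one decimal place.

Annual demand D = 190 × 260 = 49,400.
Holding cost H = 0.32 × €81.70 = €26.1440 per unit per year.
Q* = √(2DS/H) = √(2 × 49,400 × 309 / 26.144) ≈ 1080.62.
Orders per year = D / Q* = 49,400 / 1080.62 ≈ 45.715.

N ≈ 45.7 orders per year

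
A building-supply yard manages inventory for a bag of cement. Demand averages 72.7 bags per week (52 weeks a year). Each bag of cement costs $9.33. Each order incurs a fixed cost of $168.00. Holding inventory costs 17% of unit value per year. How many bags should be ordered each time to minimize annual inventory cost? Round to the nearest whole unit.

Annual demand D = 72.7 × 52 = 3,780.4.
Holding cost H = 0.17 × $9.33 = $1.5861 per unit per year.
EOQ = √(2DS / H) = √(2 × 3,780.4 × 168 / 1.5861).
= √(1,270,214.4 / 1.5861) = √800,841.3089 ≈ 894.897.

Q* ≈ 895 bags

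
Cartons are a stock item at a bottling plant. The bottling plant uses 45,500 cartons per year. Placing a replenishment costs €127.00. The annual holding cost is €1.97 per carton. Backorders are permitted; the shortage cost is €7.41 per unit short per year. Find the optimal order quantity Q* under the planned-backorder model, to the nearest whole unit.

With planned backorders, Q* = √(2DS/H) · √((H+B)/B).
√(2DS/H) = √(2 × 45,500 × 127 / 1.97) = 2422.085.
√((H+B)/B) = √((1.97+7.41)/7.41) = 1.1251.
Q* ≈ 2725.096.

Q* ≈ 2,725 cartons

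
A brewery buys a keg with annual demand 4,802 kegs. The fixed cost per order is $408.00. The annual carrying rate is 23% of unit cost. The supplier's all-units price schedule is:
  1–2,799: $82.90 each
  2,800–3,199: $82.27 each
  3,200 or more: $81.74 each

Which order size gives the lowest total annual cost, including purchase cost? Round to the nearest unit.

Q* ≈ 453 kegs

Holding cost per unit per year at price C is H = 0.23·C.
For each price level, check whether its EOQ is feasible; otherwise the best quantity at that price is the breakpoint.
EOQ at $82.90 = 453.3 (feasible in tier 1): TC = 4,802×$82.90 + (4,802/453.3)×408 + (453.3/2)×0.23×$82.90 = $406,729.45.
EOQ at $82.27 = 455.1 < 2800, so use break Q=2800: TC = 4,802×$82.27 + (4,802/2800.0)×408 + (2800.0/2)×0.23×$82.27 = $422,251.20.
EOQ at $81.74 = 456.5 < 3200, so use break Q=3200: TC = 4,802×$81.74 + (4,802/3200.0)×408 + (3200.0/2)×0.23×$81.74 = $423,208.05.
Lowest total cost is $406,729.45 at Q = 453.3.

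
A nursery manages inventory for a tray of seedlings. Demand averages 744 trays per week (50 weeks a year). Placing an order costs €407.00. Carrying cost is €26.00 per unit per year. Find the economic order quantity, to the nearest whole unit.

Q* ≈ 1,079 trays

Annual demand D = 744 × 50 = 37,200.
EOQ = √(2DS / H) = √(2 × 37,200 × 407 / 26).
= √(30,280,800 / 26) = √1,164,646.1538 ≈ 1079.188.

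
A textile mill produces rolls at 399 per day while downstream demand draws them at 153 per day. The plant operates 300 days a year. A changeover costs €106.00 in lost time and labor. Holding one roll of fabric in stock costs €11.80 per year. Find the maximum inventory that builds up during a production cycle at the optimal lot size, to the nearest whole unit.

Annual demand D = 153 × 300 = 45,900.
Production build-up factor (1 − d/p) = 1 − 153/399 = 0.6165.
Q* = √(2DS / (H(1 − d/p))) = √(2 × 45,900 × 106 / (11.8 × 0.6165)).
= √(9,730,800 / 7.2752) ≈ 1156.517.
Maximum inventory = Q*(1 − d/p) = 1156.517 × 0.6165 ≈ 713.041.

I_max ≈ 713 rolls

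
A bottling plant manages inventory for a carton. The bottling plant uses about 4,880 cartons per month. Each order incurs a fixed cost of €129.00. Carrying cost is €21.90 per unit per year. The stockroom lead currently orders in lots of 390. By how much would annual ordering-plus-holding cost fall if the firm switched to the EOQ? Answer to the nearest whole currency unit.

Extra cost ≈ €5,450 per year

Annual demand D = 4,880 × 12 = 58,560.
EOQ = √(2DS/H) = √(2 × 58,560 × 129 / 21.9) ≈ 830.59.
Cost at Q* = (D/Q*)S + (Q*/2)H = √(2DSH) ≈ €18,189.99.
Cost at Q = 390: (58,560/390)×129 + (390/2)×21.9 = €19,369.85 + €4,270.50 = €23,640.35.
Excess = €23,640.35 − €18,189.99 = €5,450.36.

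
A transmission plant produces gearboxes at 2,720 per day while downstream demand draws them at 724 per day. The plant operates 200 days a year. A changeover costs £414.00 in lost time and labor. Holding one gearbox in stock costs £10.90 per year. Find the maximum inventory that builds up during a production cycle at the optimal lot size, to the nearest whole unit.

I_max ≈ 2,841 gearboxes

Annual demand D = 724 × 200 = 144,800.
Production build-up factor (1 − d/p) = 1 − 724/2,720 = 0.7338.
Q* = √(2DS / (H(1 − d/p))) = √(2 × 144,800 × 414 / (10.9 × 0.7338)).
= √(119,894,400 / 7.9987) ≈ 3871.599.
Maximum inventory = Q*(1 − d/p) = 3871.599 × 0.7338 ≈ 2841.071.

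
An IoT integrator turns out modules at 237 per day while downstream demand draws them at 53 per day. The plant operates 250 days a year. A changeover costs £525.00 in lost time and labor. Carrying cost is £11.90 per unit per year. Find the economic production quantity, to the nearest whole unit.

Annual demand D = 53 × 250 = 13,250.
Production build-up factor (1 − d/p) = 1 − 53/237 = 0.7764.
Q* = √(2DS / (H(1 − d/p))) = √(2 × 13,250 × 525 / (11.9 × 0.7764)).
= √(13,912,500 / 9.2388) ≈ 1227.141.

Q* ≈ 1,227 modules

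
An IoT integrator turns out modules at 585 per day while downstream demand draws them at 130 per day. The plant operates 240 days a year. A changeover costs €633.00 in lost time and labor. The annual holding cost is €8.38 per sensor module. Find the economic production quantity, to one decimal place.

Q* ≈ 2,461.8 modules

Annual demand D = 130 × 240 = 31,200.
Production build-up factor (1 − d/p) = 1 − 130/585 = 0.7778.
Q* = √(2DS / (H(1 − d/p))) = √(2 × 31,200 × 633 / (8.38 × 0.7778)).
= √(39,499,200 / 6.5178) ≈ 2461.752.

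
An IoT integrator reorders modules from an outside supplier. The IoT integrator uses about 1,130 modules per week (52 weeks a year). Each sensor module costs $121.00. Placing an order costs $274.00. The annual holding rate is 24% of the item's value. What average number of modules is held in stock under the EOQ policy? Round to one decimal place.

Average inventory ≈ 526.5 modules

Annual demand D = 1,130 × 52 = 58,760.
Holding cost H = 0.24 × $121.00 = $29.0400 per unit per year.
Q* = √(2DS/H) = √(2 × 58,760 × 274 / 29.04) ≈ 1053.01.
Average inventory = Q*/2 ≈ 1053.01 / 2 = 526.505.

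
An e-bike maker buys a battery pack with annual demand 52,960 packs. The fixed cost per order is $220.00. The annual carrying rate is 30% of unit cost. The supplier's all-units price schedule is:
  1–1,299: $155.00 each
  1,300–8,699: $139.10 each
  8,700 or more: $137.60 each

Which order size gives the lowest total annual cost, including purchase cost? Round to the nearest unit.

Holding cost per unit per year at price C is H = 0.30·C.
Evaluate total cost at each tier's feasible EOQ or, if the EOQ is below the tier, at the tier's minimum quantity.
EOQ at $155.00 = 707.9 (feasible in tier 1): TC = 52,960×$155.00 + (52,960/707.9)×220 + (707.9/2)×0.30×$155.00 = $8,241,717.50.
EOQ at $139.10 = 747.3 < 1300, so use break Q=1300: TC = 52,960×$139.10 + (52,960/1300.0)×220 + (1300.0/2)×0.30×$139.10 = $7,402,822.96.
EOQ at $137.60 = 751.3 < 8700, so use break Q=8700: TC = 52,960×$137.60 + (52,960/8700.0)×220 + (8700.0/2)×0.30×$137.60 = $7,468,203.22.
Lowest total cost is $7,402,822.96 at Q = 1300.0.

Q* ≈ 1,300 packs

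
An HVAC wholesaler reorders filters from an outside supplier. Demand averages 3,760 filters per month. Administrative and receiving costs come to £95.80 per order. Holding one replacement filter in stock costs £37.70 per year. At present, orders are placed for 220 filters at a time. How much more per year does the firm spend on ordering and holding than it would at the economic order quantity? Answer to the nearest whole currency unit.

Annual demand D = 3,760 × 12 = 45,120.
EOQ = √(2DS/H) = √(2 × 45,120 × 95.8 / 37.7) ≈ 478.86.
Cost at Q* = (D/Q*)S + (Q*/2)H = √(2DSH) ≈ £18,053.15.
Cost at Q = 220: (45,120/220)×95.8 + (220/2)×37.7 = £19,647.71 + £4,147.00 = £23,794.71.
Excess = £23,794.71 − £18,053.15 = £5,741.56.

Extra cost ≈ £5,742 per year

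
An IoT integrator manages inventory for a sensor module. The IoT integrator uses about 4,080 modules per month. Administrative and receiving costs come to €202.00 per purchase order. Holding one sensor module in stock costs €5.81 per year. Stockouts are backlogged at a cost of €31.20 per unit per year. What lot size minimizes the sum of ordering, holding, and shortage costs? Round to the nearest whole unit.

Annual demand D = 4,080 × 12 = 48,960.
With planned backorders, Q* = √(2DS/H) · √((H+B)/B).
√(2DS/H) = √(2 × 48,960 × 202 / 5.81) = 1845.114.
√((H+B)/B) = √((5.81+31.2)/31.2) = 1.0891.
Q* ≈ 2009.581.

Q* ≈ 2,010 modules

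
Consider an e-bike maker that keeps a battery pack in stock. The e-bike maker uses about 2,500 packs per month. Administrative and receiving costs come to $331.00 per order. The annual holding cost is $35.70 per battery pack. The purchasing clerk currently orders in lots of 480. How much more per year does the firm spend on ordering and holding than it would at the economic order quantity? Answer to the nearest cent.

Annual demand D = 2,500 × 12 = 30,000.
EOQ = √(2DS/H) = √(2 × 30,000 × 331 / 35.7) ≈ 745.86.
Cost at Q* = (D/Q*)S + (Q*/2)H = √(2DSH) ≈ $26,627.09.
Cost at Q = 480: (30,000/480)×331 + (480/2)×35.7 = $20,687.50 + $8,568.00 = $29,255.50.
Excess = $29,255.50 − $26,627.09 = $2,628.41.

Extra cost ≈ $2,628.41 per year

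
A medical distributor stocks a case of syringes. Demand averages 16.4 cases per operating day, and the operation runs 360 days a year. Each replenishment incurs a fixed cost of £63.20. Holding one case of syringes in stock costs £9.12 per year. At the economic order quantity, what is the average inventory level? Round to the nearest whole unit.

Annual demand D = 16.4 × 360 = 5,904.
EOQ = √(2DS/H) = √(2 × 5,904 × 63.2 / 9.12) ≈ 286.05.
Average inventory = Q*/2 ≈ 286.05 / 2 = 143.027.

Average inventory ≈ 143 cases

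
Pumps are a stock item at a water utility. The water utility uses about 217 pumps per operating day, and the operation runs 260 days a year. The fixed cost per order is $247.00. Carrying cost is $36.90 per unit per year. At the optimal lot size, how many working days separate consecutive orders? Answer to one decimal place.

Annual demand D = 217 × 260 = 56,420.
Q* = √(2DS/H) = √(2 × 56,420 × 247 / 36.9) ≈ 869.09.
Cycle time = Q*/D × 260 = 869.09 / 56,420 × 260 ≈ 4.005 days.

T ≈ 4.0 days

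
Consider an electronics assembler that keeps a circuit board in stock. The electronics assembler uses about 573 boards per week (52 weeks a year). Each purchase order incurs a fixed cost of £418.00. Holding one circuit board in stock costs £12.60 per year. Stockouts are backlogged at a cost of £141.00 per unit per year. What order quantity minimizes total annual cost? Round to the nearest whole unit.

Q* ≈ 1,468 boards

Annual demand D = 573 × 52 = 29,796.
With planned backorders, Q* = √(2DS/H) · √((H+B)/B).
√(2DS/H) = √(2 × 29,796 × 418 / 12.6) = 1406.037.
√((H+B)/B) = √((12.6+141)/141) = 1.0437.
Q* ≈ 1467.516.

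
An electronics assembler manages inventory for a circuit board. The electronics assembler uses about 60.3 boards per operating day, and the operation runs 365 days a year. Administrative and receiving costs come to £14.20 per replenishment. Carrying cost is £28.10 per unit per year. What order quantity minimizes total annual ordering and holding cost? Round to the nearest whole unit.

Q* ≈ 149 boards

Annual demand D = 60.3 × 365 = 22,009.5.
EOQ = √(2DS / H) = √(2 × 22,009.5 × 14.2 / 28.1).
= √(625,069.8 / 28.1) = √22,244.4769 ≈ 149.146.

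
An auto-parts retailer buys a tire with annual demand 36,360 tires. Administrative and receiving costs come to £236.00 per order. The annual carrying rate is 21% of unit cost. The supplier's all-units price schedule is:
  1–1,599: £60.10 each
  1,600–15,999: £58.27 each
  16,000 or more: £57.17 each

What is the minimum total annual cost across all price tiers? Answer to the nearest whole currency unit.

Holding cost per unit per year at price C is H = 0.21·C.
For each price level, check whether its EOQ is feasible; otherwise the best quantity at that price is the breakpoint.
EOQ at £60.10 = 1166.1 (feasible in tier 1): TC = 36,360×£60.10 + (36,360/1166.1)×236 + (1166.1/2)×0.21×£60.10 = £2,199,953.36.
EOQ at £58.27 = 1184.3 < 1600, so use break Q=1600: TC = 36,360×£58.27 + (36,360/1600.0)×236 + (1600.0/2)×0.21×£58.27 = £2,133,849.66.
EOQ at £57.17 = 1195.6 < 16000, so use break Q=16000: TC = 36,360×£57.17 + (36,360/16000.0)×236 + (16000.0/2)×0.21×£57.17 = £2,175,283.11.
Lowest total cost among the candidates is at Q = 1600.0.

TC* ≈ £2,133,850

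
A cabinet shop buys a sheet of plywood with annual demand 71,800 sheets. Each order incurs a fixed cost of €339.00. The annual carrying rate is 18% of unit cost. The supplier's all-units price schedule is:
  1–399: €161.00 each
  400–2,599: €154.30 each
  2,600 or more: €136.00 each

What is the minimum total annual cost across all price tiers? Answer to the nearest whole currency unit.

Holding cost per unit per year at price C is H = 0.18·C.
Evaluate total cost at each tier's feasible EOQ or, if the EOQ is below the tier, at the tier's minimum quantity.
Tier 1 (€161.00): EOQ = 1296.1 exceeds tier's upper bound 399, so this tier is dominated.
EOQ at €154.30 = 1323.9 (feasible in tier 2): TC = 71,800×€154.30 + (71,800/1323.9)×339 + (1323.9/2)×0.18×€154.30 = €11,115,510.22.
EOQ at €136.00 = 1410.2 < 2600, so use break Q=2600: TC = 71,800×€136.00 + (71,800/2600.0)×339 + (2600.0/2)×0.18×€136.00 = €9,805,985.62.
Lowest total cost among the candidates is at Q = 2600.0.

TC* ≈ €9,805,986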